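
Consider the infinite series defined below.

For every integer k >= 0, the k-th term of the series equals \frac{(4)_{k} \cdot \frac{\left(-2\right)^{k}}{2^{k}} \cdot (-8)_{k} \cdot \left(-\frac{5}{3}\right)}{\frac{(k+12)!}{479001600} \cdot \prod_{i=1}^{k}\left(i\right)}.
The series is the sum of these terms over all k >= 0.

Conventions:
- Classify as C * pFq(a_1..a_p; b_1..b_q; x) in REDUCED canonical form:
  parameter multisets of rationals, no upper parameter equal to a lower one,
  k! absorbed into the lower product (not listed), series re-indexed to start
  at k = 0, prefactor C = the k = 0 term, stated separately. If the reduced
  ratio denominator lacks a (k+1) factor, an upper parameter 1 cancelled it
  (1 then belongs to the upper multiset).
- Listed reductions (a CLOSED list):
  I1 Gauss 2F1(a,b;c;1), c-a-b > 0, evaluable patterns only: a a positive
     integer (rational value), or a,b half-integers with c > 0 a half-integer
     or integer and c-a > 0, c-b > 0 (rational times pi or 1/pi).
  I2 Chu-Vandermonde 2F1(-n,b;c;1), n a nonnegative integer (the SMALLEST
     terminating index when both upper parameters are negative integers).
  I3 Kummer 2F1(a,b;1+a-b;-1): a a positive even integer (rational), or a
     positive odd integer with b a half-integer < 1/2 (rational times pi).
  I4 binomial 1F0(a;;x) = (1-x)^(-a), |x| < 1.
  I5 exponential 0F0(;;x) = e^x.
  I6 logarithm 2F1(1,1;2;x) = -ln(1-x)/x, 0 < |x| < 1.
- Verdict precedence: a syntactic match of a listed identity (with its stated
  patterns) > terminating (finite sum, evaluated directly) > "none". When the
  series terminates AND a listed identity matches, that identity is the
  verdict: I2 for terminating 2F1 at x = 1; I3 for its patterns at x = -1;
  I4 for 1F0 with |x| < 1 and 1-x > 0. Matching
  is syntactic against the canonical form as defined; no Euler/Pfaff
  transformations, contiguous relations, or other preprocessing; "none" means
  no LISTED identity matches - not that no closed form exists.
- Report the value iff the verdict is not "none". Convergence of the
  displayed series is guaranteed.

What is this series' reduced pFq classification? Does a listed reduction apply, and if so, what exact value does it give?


The tell: from the first term -\frac{5}{3}: the two k-th powers (prefactor -5/3) combine into one argument.
Ratio: r(k) = -1 * (k-8) (k+4) / [(k+13) (k+1)] - rational; roots negated = parameters, x = -1, C = -\frac{5}{3}.

Canonical form: C = -\frac{5}{3} times 2F1 with upper {-8, 4}, lower {13}, x = -1. Verdict (x = -1): Kummer (I3) applies (x = -1; c = 13 equals 1+a-b for upper {-8, 4}: listed pattern). Value: -\frac{55}{3}.


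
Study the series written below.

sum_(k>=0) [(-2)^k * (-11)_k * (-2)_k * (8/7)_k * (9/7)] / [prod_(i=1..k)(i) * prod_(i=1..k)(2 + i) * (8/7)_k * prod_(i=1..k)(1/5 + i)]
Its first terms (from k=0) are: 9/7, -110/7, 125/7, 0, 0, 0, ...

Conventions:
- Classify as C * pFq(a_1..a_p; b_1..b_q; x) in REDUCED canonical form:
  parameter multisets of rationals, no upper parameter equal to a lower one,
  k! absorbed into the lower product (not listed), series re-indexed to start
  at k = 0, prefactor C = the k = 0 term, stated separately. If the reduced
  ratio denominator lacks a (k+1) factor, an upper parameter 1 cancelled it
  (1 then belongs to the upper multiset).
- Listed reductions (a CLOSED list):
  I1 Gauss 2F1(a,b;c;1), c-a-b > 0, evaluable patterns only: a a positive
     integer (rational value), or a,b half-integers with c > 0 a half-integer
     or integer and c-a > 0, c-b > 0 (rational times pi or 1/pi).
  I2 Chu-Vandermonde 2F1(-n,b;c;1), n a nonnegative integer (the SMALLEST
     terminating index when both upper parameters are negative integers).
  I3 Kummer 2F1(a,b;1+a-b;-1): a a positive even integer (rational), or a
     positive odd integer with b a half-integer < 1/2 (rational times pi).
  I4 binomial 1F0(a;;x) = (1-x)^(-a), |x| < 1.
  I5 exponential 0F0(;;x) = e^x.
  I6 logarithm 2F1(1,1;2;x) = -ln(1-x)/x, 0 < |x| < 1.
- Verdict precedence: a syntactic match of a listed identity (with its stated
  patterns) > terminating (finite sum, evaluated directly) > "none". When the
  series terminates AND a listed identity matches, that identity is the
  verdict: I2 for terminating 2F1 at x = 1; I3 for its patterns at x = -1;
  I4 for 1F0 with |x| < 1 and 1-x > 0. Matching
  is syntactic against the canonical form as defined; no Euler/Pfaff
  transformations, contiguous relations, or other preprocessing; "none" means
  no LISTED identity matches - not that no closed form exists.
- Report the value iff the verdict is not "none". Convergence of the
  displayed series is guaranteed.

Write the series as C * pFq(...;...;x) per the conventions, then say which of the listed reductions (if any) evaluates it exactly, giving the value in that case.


Reduced: x = -2, 2F2, upper = {-11, -2}, lower = {6/5, 3}, C = 9/7. Verdict: terminating at k = 2: the factor (-2)_k kills every later term; summing the 3 survivors is exact. Sum: 24/7.

Key observation: x = (-2) and the product of the first k integers (C = 9/7, x = -2) is k!.
Term ratio: r(k) = (-2) * (k-11) (k-2) / [(k+6/5) (k+3) (k+1)] - rational; roots negated = parameters, x = (-2), C = 9/7.


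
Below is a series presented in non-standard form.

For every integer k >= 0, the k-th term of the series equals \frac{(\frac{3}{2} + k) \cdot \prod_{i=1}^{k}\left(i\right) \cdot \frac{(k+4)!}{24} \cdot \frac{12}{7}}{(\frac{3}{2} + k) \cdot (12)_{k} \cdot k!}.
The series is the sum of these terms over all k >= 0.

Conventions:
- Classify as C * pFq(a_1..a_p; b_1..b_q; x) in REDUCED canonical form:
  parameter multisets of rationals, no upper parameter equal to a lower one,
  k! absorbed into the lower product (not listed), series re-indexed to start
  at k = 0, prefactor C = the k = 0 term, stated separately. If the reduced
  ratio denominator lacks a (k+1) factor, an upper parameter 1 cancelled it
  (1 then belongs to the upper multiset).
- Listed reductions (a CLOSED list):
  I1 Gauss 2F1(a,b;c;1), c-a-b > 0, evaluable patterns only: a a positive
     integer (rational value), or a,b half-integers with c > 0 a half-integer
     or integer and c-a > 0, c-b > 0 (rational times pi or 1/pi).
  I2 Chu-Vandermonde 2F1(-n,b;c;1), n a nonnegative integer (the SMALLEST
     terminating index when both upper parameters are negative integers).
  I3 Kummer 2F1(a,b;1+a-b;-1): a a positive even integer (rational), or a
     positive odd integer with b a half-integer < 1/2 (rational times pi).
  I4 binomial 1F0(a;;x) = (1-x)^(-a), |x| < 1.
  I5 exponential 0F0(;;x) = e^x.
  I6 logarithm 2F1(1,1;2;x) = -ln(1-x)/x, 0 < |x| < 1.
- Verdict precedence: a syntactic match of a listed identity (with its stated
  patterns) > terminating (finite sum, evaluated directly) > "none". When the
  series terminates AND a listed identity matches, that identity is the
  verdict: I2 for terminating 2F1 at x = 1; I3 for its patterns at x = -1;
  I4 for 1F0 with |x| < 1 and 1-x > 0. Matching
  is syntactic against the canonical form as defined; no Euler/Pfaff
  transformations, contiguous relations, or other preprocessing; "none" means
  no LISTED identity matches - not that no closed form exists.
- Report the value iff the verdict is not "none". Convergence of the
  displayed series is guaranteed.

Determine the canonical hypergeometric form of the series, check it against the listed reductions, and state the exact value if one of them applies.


x = 1 here; the reduced form reads 2F1, upper {1, 5}, lower {12}, C = \frac{12}{7}. Verdict at x = 1: the Gauss summation I1 matches (x = 1: the Gamma ratio telescopes since c-a-b = 6 > 0 and a = 1 in Z>0). Sum: \frac{22}{7}.

First insight: from the first term \frac{12}{7}: the factor k + 3/2 cancels (top and bottom), leaving C = 12/7, x = 1.
Consecutive-term ratio: r(k) = 1 * (k+1) (k+5) / [(k+12) (k+1)] - rational; roots negated = parameters, x = 1, C = \frac{12}{7}.


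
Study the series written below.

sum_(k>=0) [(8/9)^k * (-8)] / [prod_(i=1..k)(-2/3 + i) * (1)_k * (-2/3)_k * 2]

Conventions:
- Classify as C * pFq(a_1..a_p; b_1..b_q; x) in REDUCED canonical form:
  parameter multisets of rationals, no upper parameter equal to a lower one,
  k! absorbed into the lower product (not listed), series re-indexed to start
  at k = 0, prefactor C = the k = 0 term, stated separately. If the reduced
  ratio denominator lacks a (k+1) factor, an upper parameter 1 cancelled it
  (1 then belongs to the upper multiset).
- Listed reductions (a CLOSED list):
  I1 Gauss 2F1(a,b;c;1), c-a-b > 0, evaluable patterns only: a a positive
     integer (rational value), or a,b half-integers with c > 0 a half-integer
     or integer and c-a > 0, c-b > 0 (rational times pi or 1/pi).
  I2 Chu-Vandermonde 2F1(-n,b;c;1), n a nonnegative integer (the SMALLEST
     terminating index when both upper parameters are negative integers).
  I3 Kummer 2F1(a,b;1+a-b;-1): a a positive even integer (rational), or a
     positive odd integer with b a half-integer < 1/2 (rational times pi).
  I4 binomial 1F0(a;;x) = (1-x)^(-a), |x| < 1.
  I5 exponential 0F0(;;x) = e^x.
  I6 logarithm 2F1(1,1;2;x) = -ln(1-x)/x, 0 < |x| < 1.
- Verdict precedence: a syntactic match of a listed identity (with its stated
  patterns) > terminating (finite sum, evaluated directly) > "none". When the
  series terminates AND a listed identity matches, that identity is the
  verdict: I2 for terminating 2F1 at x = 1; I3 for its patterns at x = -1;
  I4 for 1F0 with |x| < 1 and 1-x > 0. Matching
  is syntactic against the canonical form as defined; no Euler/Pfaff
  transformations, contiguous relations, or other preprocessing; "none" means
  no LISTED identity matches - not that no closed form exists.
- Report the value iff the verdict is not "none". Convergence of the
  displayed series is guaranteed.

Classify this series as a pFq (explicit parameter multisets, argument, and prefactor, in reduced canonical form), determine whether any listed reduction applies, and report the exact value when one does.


Canonical form: C = -4 times 0F2 with upper {-}, lower {-2/3, 1/3}, x = 8/9. Verdict: none - this 0F2 at x = 8/9 matches no listed pattern, and upper {-} holds no stopper.

Key step: from the first term -4: the lower running product (C = -4) is a rising factorial.
Adjacent-term ratio: r(k) = (8/9) * 1 / [(k-2/3) (k+1/3) (k+1)] - rational in k, leading ratio (8/9); with t_0 = -4, classification follows.


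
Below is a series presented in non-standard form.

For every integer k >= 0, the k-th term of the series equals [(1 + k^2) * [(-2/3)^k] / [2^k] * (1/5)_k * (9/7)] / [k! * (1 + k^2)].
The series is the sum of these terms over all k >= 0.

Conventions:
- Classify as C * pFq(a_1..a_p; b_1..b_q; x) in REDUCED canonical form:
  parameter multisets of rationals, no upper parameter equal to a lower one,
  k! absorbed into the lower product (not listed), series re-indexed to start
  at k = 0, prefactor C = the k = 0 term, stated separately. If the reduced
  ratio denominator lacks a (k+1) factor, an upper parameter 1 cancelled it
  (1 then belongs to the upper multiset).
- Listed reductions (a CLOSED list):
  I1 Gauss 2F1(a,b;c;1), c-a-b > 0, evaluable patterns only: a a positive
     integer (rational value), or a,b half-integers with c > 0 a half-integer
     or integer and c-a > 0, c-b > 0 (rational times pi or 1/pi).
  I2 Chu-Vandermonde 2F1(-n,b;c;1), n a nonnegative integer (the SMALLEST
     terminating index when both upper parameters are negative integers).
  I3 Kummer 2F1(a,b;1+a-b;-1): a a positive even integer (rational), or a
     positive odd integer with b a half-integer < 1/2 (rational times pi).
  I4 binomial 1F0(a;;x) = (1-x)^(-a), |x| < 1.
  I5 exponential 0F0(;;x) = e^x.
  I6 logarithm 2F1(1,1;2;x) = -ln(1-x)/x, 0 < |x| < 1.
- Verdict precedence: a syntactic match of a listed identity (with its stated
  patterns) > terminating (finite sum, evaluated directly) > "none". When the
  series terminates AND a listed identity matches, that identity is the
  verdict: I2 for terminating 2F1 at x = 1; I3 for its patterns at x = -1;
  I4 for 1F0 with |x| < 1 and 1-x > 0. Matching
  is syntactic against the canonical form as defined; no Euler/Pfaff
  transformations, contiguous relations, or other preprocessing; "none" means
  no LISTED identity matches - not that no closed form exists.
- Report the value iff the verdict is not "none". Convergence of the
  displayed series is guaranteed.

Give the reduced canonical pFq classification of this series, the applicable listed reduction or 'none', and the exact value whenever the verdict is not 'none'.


This is 9/7 * 1F0(1/5; -; -1/3) in reduced canonical form. Verdict: the binomial series (I4) fires (the 1F0 binomial series: exponent -1/5, x = -1/3). Hence: (9/7) * (4/3)^(-1/5).

The tell: from the first term 9/7: the factor k^2 + 1 cancels (top and bottom), leaving prefactor 9/7.
Term ratio: r(k) = (-1/3) * (k+1/5) / [(k+1)] - poly over poly, x = (-1/3) from leading terms; C = 9/7 at k = 0.


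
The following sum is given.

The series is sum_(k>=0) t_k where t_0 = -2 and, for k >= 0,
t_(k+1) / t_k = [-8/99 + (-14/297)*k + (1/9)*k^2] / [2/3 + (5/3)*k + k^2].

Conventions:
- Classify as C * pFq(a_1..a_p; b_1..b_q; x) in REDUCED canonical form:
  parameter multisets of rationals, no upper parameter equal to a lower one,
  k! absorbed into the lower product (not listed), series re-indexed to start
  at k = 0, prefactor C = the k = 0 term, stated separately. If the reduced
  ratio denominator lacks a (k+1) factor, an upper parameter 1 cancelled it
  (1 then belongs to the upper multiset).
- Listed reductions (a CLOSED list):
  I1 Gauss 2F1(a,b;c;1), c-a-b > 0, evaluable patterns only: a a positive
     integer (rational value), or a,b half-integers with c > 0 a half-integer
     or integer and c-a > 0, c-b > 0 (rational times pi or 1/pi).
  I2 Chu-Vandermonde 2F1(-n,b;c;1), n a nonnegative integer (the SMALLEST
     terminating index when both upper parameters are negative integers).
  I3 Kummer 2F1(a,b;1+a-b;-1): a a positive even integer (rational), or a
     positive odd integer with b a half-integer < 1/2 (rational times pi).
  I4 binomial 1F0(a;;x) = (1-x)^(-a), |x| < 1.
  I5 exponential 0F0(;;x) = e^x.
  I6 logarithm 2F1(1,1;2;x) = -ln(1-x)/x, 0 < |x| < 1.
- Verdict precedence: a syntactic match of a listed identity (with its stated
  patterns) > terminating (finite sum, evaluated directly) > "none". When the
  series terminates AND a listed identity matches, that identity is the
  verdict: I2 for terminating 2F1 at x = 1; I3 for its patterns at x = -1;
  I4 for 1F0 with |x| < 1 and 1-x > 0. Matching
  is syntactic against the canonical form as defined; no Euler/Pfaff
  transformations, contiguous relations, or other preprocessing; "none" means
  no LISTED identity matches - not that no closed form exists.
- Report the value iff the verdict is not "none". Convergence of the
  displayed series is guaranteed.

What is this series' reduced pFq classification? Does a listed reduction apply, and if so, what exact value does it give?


Prefactor -2, argument 1/9: 1F0 with upper {-12/11} over lower {-}. Verdict: the I4 binomial reduction fires (the 1F0 binomial series: exponent 12/11, x = 1/9). Exact value: (-2) * (8/9)^(12/11).

Key step: t_0 = -2 here, and cancel k + 2/3 from the displayed ratio first; then prefactor -2.
Term ratio: r(k) = (1/9) * (k-12/11) / [(k+1)] ; factor over Q: parameters, x = (1/9), and C = -2.


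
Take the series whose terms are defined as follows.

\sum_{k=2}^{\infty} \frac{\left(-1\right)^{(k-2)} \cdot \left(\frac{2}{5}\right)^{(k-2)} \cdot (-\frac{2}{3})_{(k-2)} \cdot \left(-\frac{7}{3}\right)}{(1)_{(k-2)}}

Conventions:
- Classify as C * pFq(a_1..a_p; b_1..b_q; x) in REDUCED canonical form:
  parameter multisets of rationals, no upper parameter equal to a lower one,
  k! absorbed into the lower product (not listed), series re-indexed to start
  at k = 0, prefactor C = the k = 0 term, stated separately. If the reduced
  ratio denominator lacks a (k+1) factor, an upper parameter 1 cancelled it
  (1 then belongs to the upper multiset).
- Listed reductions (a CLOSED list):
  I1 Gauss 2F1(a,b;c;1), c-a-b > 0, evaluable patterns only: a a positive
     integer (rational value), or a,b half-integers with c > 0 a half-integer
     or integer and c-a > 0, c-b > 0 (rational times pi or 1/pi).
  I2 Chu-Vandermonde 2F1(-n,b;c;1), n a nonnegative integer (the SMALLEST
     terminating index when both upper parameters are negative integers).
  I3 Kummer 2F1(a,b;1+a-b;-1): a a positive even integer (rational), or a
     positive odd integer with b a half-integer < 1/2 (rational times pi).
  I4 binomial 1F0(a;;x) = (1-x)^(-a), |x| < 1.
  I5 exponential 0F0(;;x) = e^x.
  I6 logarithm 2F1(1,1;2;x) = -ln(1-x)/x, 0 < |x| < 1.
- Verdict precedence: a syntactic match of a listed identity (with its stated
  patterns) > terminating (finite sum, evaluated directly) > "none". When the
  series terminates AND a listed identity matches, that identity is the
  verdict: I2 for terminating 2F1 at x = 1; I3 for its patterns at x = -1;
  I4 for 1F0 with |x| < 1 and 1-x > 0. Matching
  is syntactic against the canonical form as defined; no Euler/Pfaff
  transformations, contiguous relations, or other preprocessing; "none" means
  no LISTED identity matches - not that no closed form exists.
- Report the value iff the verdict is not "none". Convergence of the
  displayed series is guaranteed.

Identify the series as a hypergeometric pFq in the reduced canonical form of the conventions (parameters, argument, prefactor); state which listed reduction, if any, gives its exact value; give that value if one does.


With C = -\frac{7}{3}: the canonical form is 1F0(-\frac{2}{3}; -; -\frac{2}{5}). Verdict: the binomial series (I4) applies (the 1F0 binomial series: exponent 2/3, x = -\frac{2}{5}). Sum: \left(-\frac{7}{3}\right) \cdot \left(\frac{7}{5}\right)^{\frac{2}{3}}.

Key step: with t_0 = -\frac{7}{3}, (1)_k (C = -7/3) is k! itself.
Consecutive-term ratio: r(k) = -\frac{2}{5} * (k-\frac{2}{3}) / [(k+1)] - poly over poly, x = -\frac{2}{5} from leading terms; C = -\frac{7}{3} at k = 0.


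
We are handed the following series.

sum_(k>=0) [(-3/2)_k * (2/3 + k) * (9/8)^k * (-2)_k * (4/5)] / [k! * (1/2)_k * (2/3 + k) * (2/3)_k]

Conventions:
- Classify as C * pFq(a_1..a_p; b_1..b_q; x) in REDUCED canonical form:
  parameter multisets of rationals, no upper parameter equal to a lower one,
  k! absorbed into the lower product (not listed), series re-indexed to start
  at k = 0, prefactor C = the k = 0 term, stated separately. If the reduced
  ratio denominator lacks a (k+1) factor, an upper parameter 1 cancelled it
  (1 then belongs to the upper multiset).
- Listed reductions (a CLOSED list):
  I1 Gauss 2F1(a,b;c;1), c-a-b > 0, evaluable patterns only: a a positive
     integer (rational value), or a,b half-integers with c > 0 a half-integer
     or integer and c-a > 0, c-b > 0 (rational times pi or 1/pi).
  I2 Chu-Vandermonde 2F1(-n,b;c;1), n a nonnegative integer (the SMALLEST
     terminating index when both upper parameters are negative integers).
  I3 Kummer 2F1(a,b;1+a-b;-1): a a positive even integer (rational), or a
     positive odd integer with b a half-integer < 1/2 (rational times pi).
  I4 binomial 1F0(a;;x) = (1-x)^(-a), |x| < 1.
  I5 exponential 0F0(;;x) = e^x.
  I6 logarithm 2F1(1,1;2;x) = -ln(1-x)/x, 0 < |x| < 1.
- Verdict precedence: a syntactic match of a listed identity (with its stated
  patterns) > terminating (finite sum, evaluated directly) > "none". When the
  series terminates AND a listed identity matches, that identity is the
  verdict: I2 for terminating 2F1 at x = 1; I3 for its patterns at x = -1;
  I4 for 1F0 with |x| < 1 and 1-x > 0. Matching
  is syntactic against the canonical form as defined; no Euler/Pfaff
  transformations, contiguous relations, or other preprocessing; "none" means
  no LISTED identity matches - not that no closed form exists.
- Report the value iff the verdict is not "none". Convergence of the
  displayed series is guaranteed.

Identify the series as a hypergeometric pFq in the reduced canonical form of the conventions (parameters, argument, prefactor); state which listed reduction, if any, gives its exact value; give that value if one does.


Classification (C = 4/5): 2F2 with upper {-2, -3/2}, lower {1/2, 2/3}, argument x = 9/8. Verdict: terminating - no listed pattern fits, but -2 in the upper list cuts the series at k = 2; direct evaluation. Exact value: 7849/800.

Key observation: with t_0 = 4/5, the factor k + 2/3 cancels (top and bottom), leaving C = 4/5.
Step ratio: r(k) = (9/8) * (k-2) (k-3/2) / [(k+1/2) (k+2/3) (k+1)] ; factor over Q: parameters, x = (9/8), and C = 4/5.


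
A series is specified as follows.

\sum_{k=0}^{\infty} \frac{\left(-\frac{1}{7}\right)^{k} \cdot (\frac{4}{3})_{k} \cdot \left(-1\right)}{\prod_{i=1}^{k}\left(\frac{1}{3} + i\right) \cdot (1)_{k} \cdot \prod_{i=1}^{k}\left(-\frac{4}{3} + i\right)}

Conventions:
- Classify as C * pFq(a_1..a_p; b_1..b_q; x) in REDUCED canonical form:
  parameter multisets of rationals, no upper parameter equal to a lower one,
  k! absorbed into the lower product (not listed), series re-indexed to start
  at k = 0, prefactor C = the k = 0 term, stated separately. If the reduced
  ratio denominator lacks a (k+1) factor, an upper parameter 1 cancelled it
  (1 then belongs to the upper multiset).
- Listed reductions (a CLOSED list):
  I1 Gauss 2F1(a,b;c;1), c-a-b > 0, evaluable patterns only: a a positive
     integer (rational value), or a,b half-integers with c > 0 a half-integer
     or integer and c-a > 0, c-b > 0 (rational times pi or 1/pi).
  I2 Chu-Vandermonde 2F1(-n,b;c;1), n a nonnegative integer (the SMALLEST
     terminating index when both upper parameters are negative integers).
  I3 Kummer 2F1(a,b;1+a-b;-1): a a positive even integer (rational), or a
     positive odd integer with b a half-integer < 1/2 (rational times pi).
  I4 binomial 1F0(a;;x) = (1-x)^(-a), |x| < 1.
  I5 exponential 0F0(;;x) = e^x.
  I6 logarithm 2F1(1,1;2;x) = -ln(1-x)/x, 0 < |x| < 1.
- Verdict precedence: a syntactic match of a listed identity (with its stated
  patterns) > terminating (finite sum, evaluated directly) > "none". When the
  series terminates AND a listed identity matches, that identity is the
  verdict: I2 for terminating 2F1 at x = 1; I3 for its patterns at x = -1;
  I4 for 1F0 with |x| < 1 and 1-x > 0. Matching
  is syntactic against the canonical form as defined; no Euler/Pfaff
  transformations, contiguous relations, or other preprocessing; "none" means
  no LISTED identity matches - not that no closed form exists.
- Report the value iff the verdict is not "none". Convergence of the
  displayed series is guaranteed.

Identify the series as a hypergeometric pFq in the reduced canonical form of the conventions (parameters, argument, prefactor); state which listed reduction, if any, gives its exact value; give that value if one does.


The series (x = -\frac{1}{7}) is 0F1: upper {-}, lower {-\frac{1}{3}}, prefactor -1. Verdict: none. A 0F1 with upper {-} fits none of I1-I6 at x = -\frac{1}{7}; the sum runs forever.

Key observation: t_0 being -1, the parameter 4/3 appears in both the upper and lower lists and cancels.
Ratio: r(k) = -\frac{1}{7} * 1 / [(k-\frac{1}{3}) (k+1)] - poly over poly, x = -\frac{1}{7} from leading terms; C = -1 at k = 0.


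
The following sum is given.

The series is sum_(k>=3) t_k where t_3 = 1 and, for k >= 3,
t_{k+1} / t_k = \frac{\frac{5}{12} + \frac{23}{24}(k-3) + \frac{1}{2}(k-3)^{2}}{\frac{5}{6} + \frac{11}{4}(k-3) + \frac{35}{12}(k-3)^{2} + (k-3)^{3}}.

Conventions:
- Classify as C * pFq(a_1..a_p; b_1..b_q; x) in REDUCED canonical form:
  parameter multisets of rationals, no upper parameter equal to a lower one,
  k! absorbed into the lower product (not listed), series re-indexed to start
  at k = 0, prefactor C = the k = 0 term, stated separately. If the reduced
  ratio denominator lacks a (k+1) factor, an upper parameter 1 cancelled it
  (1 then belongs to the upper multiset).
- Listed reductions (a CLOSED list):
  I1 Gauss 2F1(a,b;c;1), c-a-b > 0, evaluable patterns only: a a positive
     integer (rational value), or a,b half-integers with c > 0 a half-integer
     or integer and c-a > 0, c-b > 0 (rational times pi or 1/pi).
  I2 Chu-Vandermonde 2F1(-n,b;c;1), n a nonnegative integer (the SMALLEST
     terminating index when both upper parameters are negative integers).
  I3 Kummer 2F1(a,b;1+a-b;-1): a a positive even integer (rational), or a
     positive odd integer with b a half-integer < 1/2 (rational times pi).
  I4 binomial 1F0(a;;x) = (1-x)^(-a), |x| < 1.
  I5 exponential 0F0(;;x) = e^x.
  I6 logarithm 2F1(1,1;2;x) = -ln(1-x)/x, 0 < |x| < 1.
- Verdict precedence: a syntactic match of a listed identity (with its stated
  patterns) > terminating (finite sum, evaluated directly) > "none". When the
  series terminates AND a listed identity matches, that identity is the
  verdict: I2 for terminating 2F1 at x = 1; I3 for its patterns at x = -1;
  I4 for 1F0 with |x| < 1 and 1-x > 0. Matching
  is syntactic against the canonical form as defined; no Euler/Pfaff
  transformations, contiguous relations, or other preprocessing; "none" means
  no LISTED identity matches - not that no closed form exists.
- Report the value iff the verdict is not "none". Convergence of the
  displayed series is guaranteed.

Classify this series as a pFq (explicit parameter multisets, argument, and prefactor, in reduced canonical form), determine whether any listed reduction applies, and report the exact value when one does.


Reduced: x = \frac{1}{2}, 0F0, upper = {-}, lower = {-}, C = 1. Verdict (x = \frac{1}{2}): the exponential series (I5) applies (the 0F0 exponential series at x = \frac{1}{2}). Sum: e^{\frac{1}{2}}.

Key observation: t_0 being 1, the ratio is unreduced: k + 2/3 divides both sides (prefactor 1).
Ratio: r(k) = \frac{1}{2} * 1 / [(k+1)] - rational; roots negated = parameters, x = \frac{1}{2}, C = 1.


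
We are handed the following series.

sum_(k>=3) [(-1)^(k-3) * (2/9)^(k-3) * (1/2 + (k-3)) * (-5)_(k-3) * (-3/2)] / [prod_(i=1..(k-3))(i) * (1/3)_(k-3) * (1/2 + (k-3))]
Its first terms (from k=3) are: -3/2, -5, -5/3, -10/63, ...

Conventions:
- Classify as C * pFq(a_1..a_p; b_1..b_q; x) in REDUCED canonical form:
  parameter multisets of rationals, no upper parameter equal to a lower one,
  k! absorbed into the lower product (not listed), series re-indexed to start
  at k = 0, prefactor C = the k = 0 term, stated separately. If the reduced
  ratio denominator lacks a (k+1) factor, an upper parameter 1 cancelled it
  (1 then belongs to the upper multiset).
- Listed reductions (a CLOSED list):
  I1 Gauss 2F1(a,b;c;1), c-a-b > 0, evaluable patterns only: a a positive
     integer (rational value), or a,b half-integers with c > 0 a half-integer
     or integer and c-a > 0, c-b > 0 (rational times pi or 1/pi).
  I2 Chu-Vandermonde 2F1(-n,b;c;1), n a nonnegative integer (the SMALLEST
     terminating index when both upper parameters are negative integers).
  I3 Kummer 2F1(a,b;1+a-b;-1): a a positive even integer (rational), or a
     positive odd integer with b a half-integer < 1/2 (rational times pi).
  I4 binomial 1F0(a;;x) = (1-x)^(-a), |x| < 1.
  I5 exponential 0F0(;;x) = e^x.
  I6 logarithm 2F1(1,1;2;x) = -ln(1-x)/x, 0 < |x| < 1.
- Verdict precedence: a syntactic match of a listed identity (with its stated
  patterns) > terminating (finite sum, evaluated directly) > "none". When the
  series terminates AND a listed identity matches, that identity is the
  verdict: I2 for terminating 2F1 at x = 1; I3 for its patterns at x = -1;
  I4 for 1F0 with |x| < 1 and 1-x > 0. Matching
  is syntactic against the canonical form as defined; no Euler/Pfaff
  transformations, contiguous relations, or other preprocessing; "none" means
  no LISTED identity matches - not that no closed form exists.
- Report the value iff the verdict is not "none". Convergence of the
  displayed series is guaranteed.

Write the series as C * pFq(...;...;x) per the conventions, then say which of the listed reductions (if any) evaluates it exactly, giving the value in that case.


The series (x = -2/9) is 1F1: upper {-5}, lower {1/3}, prefactor -3/2. Verdict: terminating. With -5 upstairs the series is a 6-term polynomial sum; evaluated term by term. Hence: -614059/73710.

The tell: t_0 = -3/2 here, and the product of the first k integers (C = -3/2) is k!.
Ratio: r(k) = (-2/9) * (k-5) / [(k+1/3) (k+1)] - rational in k. x = (-2/9); t_0 = -3/2; negate the roots.


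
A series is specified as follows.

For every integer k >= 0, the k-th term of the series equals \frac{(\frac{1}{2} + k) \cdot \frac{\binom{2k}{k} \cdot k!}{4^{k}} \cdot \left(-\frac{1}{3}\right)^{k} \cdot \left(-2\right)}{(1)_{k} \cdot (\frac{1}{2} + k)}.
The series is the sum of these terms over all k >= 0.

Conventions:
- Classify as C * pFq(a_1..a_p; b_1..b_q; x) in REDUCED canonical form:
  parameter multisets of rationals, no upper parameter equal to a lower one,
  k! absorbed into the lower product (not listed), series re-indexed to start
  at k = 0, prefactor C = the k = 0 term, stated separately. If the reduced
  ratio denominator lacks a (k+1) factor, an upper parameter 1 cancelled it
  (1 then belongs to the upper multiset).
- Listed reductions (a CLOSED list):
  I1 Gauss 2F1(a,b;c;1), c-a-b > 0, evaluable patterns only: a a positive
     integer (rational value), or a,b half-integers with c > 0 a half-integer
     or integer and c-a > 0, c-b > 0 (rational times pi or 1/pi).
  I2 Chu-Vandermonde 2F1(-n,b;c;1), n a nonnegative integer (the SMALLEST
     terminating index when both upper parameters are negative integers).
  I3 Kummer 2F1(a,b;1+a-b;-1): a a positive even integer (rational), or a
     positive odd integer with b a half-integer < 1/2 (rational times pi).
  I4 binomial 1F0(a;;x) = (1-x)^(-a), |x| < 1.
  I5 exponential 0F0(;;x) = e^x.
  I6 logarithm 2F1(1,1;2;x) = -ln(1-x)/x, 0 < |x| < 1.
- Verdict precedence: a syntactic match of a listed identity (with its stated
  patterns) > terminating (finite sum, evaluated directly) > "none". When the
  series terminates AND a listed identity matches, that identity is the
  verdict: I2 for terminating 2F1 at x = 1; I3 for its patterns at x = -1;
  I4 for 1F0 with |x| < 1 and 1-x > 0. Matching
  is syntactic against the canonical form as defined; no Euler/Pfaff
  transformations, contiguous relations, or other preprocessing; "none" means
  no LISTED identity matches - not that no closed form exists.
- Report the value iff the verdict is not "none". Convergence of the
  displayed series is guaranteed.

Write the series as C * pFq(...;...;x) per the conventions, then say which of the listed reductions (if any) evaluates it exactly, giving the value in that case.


Canonical form: C = -2 times 1F0 with upper {\frac{1}{2}}, lower {-}, x = -\frac{1}{3}. Verdict: the binomial series (I4) applies (the 1F0 binomial series: exponent -1/2, x = -\frac{1}{3}). Exact value: \left(-2\right) \cdot \left(\frac{4}{3}\right)^{-\frac{1}{2}}.

First insight: from the first term -2: C(2k,k) (prefactor -2) equals 4^k (1/2)_k / k!.
Ratio: r(k) = -\frac{1}{3} * (k+\frac{1}{2}) / [(k+1)] - rational; roots negated = parameters, x = -\frac{1}{3}, C = -2.


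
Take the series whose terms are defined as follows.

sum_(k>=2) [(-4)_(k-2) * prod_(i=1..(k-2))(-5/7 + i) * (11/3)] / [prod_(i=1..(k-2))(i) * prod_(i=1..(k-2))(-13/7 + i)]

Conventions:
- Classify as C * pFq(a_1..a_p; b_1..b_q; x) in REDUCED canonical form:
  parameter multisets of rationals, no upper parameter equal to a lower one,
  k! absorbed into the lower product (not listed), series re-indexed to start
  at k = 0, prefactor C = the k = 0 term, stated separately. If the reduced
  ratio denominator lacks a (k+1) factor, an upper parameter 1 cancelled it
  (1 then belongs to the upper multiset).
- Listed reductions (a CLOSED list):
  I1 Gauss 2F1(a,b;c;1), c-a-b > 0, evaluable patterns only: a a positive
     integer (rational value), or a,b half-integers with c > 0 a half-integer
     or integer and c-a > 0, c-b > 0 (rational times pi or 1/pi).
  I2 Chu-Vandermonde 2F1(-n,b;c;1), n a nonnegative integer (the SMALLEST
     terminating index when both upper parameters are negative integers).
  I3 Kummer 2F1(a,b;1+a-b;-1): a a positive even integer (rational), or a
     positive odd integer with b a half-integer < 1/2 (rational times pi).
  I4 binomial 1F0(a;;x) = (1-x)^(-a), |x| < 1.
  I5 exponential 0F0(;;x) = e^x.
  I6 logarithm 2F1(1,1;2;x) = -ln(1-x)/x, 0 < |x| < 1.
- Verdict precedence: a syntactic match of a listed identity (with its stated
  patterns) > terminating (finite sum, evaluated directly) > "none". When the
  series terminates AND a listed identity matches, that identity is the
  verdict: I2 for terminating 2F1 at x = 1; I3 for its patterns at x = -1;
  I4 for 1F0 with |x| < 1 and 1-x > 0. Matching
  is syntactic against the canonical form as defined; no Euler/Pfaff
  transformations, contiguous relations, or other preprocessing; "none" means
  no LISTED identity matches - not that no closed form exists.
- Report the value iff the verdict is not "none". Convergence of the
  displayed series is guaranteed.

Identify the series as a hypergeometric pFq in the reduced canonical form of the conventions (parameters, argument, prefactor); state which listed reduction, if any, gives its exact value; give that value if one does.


The series (x = 1) is 2F1: upper {-4, 2/7}, lower {-6/7}, prefactor 11/3. Verdict at x = 1: the Chu-Vandermonde identity I2 matches (terminating 2F1 at x = 1 with n = 4, b = 2/7, c = -6/7). Value: -143/45.

The tell: t_0 being 11/3, the product of the first k integers (C = 11/3, x = 1) is k!.
Ratio: r(k) = 1 * (k-4) (k+2/7) / [(k-6/7) (k+1)] ; factor over Q: parameters, x = 1, and C = 11/3.


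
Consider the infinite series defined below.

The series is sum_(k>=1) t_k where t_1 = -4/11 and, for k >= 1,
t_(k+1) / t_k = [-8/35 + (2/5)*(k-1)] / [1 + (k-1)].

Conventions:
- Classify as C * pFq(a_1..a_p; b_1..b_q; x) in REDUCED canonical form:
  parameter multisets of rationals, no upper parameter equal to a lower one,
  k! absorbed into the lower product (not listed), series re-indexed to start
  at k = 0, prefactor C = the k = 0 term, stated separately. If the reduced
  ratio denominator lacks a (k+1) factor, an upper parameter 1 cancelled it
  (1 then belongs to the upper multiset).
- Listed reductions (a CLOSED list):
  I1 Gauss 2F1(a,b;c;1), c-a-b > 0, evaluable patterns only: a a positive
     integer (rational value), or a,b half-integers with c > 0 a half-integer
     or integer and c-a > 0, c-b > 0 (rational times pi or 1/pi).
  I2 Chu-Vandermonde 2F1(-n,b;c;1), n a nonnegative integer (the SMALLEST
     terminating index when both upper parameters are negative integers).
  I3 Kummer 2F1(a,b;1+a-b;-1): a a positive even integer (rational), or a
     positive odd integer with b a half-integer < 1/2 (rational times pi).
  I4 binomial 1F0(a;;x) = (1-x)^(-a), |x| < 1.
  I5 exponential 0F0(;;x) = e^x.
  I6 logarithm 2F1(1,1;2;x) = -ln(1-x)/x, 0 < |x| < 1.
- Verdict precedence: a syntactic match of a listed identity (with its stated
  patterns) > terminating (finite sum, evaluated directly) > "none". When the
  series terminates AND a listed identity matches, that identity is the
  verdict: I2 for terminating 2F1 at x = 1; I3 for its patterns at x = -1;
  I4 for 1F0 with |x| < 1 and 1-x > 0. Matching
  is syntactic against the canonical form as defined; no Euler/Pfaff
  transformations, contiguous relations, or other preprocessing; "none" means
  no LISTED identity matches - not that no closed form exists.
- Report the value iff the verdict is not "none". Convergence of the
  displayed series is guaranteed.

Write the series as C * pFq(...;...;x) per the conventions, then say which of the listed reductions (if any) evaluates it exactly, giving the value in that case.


Reduced: x = 2/5, 1F0, upper = {-4/7}, lower = {-}, C = -4/11. Verdict: this is binomial (I4) (the 1F0 binomial series: exponent 4/7, x = 2/5). Exact value: (-4/11) * (3/5)^(4/7).

First insight: with t_0 = -4/11, the expanded ratio factors over Q; C = -4/11, x = 2/5, roots give parameters.
Adjacent-term ratio: r(k) = (2/5) * (k-4/7) / [(k+1)] - rational; roots negated = parameters, x = (2/5), C = -4/11.


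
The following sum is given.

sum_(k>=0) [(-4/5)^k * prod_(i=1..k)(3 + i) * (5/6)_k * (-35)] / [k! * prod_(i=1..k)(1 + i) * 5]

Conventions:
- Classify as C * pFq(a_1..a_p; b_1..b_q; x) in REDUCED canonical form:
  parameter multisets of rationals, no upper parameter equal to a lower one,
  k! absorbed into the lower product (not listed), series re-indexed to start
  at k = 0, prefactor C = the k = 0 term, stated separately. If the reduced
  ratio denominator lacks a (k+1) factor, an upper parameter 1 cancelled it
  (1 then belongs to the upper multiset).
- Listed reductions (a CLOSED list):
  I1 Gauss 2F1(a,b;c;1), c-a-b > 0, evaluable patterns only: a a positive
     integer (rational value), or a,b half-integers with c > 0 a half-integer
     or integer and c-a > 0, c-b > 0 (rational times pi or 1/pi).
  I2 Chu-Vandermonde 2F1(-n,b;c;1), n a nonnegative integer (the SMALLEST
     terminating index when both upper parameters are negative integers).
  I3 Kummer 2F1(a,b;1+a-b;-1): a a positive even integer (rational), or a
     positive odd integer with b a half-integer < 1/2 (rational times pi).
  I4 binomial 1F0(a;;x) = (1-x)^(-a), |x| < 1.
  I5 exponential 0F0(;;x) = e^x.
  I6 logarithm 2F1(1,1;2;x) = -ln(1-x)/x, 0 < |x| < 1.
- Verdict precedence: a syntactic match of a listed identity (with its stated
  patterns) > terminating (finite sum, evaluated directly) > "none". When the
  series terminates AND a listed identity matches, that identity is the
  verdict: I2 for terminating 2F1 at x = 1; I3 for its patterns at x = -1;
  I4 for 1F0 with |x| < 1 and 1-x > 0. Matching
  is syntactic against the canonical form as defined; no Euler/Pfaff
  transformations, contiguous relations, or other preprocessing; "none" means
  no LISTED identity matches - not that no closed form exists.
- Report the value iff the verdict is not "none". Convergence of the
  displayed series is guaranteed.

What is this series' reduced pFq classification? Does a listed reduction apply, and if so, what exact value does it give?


Prefactor -7, argument -4/5: 2F1 with upper {5/6, 4} over lower {2}. Verdict: none - at argument -4/5 the multisets {5/6, 4} ; {2} match no listed identity.

Key observation: t_0 being -7, the lower running product (prefactor -7) is a rising factorial.
Step ratio: r(k) = (-4/5) * (k+5/6) (k+4) / [(k+2) (k+1)] - poly over poly, x = (-4/5) from leading terms; C = -7 at k = 0.


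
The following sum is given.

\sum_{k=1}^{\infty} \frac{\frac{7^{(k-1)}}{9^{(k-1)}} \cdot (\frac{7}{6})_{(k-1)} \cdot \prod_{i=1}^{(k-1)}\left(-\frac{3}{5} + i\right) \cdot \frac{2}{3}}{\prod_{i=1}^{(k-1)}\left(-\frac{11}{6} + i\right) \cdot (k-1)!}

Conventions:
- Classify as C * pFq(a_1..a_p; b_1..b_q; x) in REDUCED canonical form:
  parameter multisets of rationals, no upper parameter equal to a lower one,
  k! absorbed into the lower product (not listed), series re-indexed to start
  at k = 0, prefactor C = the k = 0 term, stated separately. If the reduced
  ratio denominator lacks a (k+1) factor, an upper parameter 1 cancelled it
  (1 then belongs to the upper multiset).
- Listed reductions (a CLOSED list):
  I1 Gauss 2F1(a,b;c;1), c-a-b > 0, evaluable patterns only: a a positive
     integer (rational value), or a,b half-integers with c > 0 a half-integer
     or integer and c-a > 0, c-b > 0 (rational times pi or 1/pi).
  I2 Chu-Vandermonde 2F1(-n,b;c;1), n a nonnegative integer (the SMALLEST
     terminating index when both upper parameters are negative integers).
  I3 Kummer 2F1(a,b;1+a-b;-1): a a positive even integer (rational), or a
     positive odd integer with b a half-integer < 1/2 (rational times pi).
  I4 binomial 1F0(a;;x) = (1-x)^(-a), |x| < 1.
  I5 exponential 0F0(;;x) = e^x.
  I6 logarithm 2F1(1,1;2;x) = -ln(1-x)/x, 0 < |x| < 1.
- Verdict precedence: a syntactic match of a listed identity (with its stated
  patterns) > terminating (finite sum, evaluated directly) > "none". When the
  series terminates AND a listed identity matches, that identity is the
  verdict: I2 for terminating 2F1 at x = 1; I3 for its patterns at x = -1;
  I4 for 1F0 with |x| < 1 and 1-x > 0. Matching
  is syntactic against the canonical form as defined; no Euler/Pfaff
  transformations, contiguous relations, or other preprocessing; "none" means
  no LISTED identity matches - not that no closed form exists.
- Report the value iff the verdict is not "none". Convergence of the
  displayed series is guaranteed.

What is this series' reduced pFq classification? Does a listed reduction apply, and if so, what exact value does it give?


Key observation: from the first term \frac{2}{3}: the two geometric factors (prefactor 2/3) combine into one argument.
Term ratio: r(k) = \frac{7}{9} * (k+\frac{2}{5}) (k+\frac{7}{6}) / [(k-\frac{5}{6}) (k+1)] - poly over poly, x = \frac{7}{9} from leading terms; C = \frac{2}{3} at k = 0.

With C = \frac{2}{3}: the canonical form is 2F1(\frac{2}{5}, \frac{7}{6}; -\frac{5}{6}; \frac{7}{9}). Verdict: none. A 2F1 with upper {\frac{2}{5}, \frac{7}{6}} fits none of I1-I6 at x = \frac{7}{9}; the sum runs forever.
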